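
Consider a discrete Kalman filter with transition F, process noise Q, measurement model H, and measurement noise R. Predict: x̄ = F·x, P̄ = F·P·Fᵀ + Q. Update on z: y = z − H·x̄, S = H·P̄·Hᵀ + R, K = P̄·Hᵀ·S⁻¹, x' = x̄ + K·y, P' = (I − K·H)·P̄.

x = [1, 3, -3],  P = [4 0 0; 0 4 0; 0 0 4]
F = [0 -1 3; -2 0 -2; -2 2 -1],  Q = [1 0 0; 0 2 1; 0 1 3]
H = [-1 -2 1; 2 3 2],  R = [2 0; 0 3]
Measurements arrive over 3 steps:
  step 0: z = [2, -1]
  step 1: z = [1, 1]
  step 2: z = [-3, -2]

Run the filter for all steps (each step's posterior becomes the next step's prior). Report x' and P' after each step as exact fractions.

step 0: x' = [-225222/25597, 8320/1969, 51340/25597], P' = [861688/25597 -37605/1969 -132448/25597; -37605/1969 21765/1969 5559/1969; -132448/25597 5559/1969 35434/25597]
step 1: x' = [386598126/198159221, -216014900/198159221, 40873243/198159221], P' = [2561786705/396318442 -1412162525/396318442 -453872351/396318442; -1412162525/396318442 2567053843/1188955326 220227131/396318442; -453872351/396318442 220227131/396318442 293425493/396318442]
step 2: x' = [719622589531/325198168069, -3016866831596/3577179848759, -7049591759200/3577179848759], P' = [5832231998383/975594504207 -1073802596318/325198168069 -1018733139217/975594504207; -1073802596318/325198168069 7221221234800/3577179848759 1793019816154/3577179848759; -1018733139217/975594504207 1793019816154/3577179848759 7698749683799/10731539546277]

step 0: x̄ = F·x = [-12, 4, 7]
step 0: P̄ = F·P·Fᵀ + Q = [41 -24 -20; -24 34 25; -20 25 39]
step 0: y = z − H·x̄ = [-9, -3]
step 0: S = H·P̄·Hᵀ + R = [62 -65; -65 481]
step 0: K = P̄·Hᵀ·S⁻¹ = [-631/1969 -2705/25597; -183/1969 401/1969; 898/1969 7591/25597]
step 0: x' = x̄ + K·y = [-225222/25597, 8320/1969, 51340/25597]
step 0: P' = (I − K·H)·P̄ = [861688/25597 -37605/1969 -132448/25597; -37605/1969 21765/1969 5559/1969; -132448/25597 5559/1969 35434/25597]
step 1: x̄ = F·x = [45860/25597, 347764/25597, 615424/25597]
step 1: P̄ = F·P·Fᵀ + Q = [193846/25597 -251112/25597 -349365/25597; -251112/25597 2580098/25597 4414921/25597; -349365/25597 4414921/25597 7782817/25597]
step 1: y = z − H·x̄ = [151561/25597, -2340263/25597]
step 1: S = H·P̄·Hᵀ + R = [382847/25597 -2959783/25597; -2959783/25597 102375113/25597]
step 1: K = P̄·Hᵀ·S⁻¹ = [-95667003/396318442 -6886289/396318442; -118469359/1188955326 183183055/1188955326; 153421791/396318442 113262559/396318442]
step 1: x' = x̄ + K·y = [386598126/198159221, -216014900/198159221, 40873243/198159221]
step 1: P' = (I − K·H)·P̄ = [2561786705/396318442 -1412162525/396318442 -453872351/396318442; -1412162525/396318442 2567053843/1188955326 220227131/396318442; -453872351/396318442 220227131/396318442 293425493/396318442]
step 2: x̄ = F·x = [338634629/198159221, -65764826/15243017, -1246099295/198159221]
step 2: P̄ = F·P·Fᵀ + Q = [3857204561/594477663 -54661140/15243017 -1726720102/594477663; -54661140/15243017 330096418/15243017 510570143/15243017; -1726720102/594477663 510570143/15243017 71259505105/1188955326]
step 2: y = z − H·x̄ = [-719629215/198159221, 3983439104/198159221]
step 2: S = H·P̄·Hᵀ + R = [4965542469/396318442 -6229070062/198159221; -6229070062/198159221 475146756749/594477663]
step 2: K = P̄·Hᵀ·S⁻¹ = [-204074779846/975594504207 -4136183170/325198168069; -418797046974/3577179848759 542015405904/3577179848759; 4073347659131/10731539546277 1013616516690/3577179848759]
step 2: x' = x̄ + K·y = [719622589531/325198168069, -3016866831596/3577179848759, -7049591759200/3577179848759]
step 2: P' = (I − K·H)·P̄ = [5832231998383/975594504207 -1073802596318/325198168069 -1018733139217/975594504207; -1073802596318/325198168069 7221221234800/3577179848759 1793019816154/3577179848759; -1018733139217/975594504207 1793019816154/3577179848759 7698749683799/10731539546277]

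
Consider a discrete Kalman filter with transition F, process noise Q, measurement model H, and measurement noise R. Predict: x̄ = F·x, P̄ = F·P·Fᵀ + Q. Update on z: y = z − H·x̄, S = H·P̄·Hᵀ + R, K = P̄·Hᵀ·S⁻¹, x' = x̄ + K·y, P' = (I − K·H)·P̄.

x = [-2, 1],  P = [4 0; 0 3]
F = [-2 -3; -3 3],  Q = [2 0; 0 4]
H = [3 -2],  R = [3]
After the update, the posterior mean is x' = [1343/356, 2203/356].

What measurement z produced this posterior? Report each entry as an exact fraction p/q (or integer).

x̄ = F·x = [1, 9]
P̄ = F·P·Fᵀ + Q = [45 -3; -3 67]
S = H·P̄·Hᵀ + R = [712]
K = P̄·Hᵀ·S⁻¹ = [141/712; -143/712]
x' − x̄ = [987/356, -1001/356] = K·y
y = (KᵀK)⁻¹·Kᵀ·(x' − x̄) = [14]
z = y + H·x̄ = [14] + [-15] = [-1]

z = [-1]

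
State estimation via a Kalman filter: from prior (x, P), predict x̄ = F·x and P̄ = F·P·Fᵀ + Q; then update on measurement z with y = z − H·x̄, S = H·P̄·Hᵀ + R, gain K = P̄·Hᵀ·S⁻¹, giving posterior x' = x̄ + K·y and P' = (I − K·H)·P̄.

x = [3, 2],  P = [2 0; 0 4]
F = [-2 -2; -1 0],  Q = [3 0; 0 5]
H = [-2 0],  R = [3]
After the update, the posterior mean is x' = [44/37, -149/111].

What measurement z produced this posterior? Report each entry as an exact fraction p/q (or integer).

x̄ = F·x = [-10, -3]
P̄ = F·P·Fᵀ + Q = [27 4; 4 7]
S = H·P̄·Hᵀ + R = [111]
K = P̄·Hᵀ·S⁻¹ = [-18/37; -8/111]
x' − x̄ = [414/37, 184/111] = K·y
y = (KᵀK)⁻¹·Kᵀ·(x' − x̄) = [-23]
z = y + H·x̄ = [-23] + [20] = [-3]

z = [-3]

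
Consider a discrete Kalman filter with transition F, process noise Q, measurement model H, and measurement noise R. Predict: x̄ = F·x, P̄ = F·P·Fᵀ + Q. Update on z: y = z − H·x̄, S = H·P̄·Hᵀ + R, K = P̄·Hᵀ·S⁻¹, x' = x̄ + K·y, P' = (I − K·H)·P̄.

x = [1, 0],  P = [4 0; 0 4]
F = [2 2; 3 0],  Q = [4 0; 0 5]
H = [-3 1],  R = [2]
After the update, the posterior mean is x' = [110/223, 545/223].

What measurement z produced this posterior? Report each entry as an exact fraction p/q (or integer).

z = [1]

x̄ = F·x = [2, 3]
P̄ = F·P·Fᵀ + Q = [36 24; 24 41]
S = H·P̄·Hᵀ + R = [223]
K = P̄·Hᵀ·S⁻¹ = [-84/223; -31/223]
x' − x̄ = [-336/223, -124/223] = K·y
y = (KᵀK)⁻¹·Kᵀ·(x' − x̄) = [4]
z = y + H·x̄ = [4] + [-3] = [1]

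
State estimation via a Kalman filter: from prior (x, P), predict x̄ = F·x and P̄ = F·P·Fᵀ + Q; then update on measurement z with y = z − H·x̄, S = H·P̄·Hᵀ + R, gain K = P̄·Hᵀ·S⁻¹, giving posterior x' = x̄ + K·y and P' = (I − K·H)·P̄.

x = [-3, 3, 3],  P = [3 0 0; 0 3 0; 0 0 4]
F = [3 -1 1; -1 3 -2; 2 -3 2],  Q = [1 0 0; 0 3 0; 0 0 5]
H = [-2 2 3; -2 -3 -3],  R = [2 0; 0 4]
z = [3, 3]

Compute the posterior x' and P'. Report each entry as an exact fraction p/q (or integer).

x̄ = F·x = [-9, 6, -9]
P̄ = F·P·Fᵀ + Q = [35 -26 35; -26 49 -49; 35 -49 60]
y = z − H·x̄ = [0, -24]
S = H·P̄·Hᵀ + R = [78 -11; -11 351]
K = P̄·Hᵀ·S⁻¹ = [-7034/27257 -7753/27257; 1625/27257 4089/27257; 3079/27257 -7902/27257]
x' = x̄ + K·y = [-59241/27257, 65406/27257, -55665/27257]
P' = (I − K·H)·P̄ = [82376/27257 -284424/27257 239844/27257; -284424/27257 1118090/27257 -933926/27257; 239844/27257 -933926/27257 784566/27257]

x' = [-59241/27257, 65406/27257, -55665/27257]
P' = [82376/27257 -284424/27257 239844/27257; -284424/27257 1118090/27257 -933926/27257; 239844/27257 -933926/27257 784566/27257]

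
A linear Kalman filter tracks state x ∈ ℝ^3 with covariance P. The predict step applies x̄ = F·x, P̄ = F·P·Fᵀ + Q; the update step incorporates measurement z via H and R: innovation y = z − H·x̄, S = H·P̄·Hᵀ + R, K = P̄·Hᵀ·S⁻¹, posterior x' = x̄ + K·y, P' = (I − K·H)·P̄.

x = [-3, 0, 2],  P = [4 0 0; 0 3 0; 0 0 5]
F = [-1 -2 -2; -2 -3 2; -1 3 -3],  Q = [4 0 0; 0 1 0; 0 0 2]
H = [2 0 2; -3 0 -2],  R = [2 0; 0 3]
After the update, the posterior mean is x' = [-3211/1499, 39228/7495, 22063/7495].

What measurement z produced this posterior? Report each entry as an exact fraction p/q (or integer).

z = [2, 1]

x̄ = F·x = [-1, 10, -3]
P̄ = F·P·Fᵀ + Q = [40 6 16; 6 64 -49; 16 -49 78]
S = H·P̄·Hᵀ + R = [602 -712; -712 867]
K = P̄·Hᵀ·S⁻¹ = [-1112/1499 -1176/1499; -8801/7495 -6536/7495; 8874/7495 5524/7495]
x' − x̄ = [-1712/1499, -35722/7495, 44548/7495] = K·y
y = (KᵀK)⁻¹·Kᵀ·(x' − x̄) = [10, -8]
z = y + H·x̄ = [10, -8] + [-8, 9] = [2, 1]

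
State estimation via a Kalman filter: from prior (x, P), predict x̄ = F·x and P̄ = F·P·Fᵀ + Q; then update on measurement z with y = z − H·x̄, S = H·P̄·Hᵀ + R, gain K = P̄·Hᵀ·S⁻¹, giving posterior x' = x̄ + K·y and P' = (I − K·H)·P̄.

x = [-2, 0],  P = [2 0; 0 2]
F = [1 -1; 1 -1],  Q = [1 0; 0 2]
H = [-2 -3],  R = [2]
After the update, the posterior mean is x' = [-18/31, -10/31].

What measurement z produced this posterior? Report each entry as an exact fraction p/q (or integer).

z = [2]

x̄ = F·x = [-2, -2]
P̄ = F·P·Fᵀ + Q = [5 4; 4 6]
S = H·P̄·Hᵀ + R = [124]
K = P̄·Hᵀ·S⁻¹ = [-11/62; -13/62]
x' − x̄ = [44/31, 52/31] = K·y
y = (KᵀK)⁻¹·Kᵀ·(x' − x̄) = [-8]
z = y + H·x̄ = [-8] + [10] = [2]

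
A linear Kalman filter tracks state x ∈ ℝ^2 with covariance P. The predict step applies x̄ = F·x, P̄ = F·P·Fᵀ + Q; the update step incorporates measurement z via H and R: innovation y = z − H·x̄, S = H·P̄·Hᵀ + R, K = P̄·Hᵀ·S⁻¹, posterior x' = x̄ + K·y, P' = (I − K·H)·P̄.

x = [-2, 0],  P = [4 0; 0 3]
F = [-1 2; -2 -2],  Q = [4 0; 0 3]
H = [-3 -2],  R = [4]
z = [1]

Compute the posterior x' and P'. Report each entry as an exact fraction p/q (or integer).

x' = [-1, 29/26]
P' = [48/5 -14; -14 278/13]

x̄ = F·x = [2, 4]
P̄ = F·P·Fᵀ + Q = [20 -4; -4 31]
y = z − H·x̄ = [15]
S = H·P̄·Hᵀ + R = [260]
K = P̄·Hᵀ·S⁻¹ = [-1/5; -5/26]
x' = x̄ + K·y = [-1, 29/26]
P' = (I − K·H)·P̄ = [48/5 -14; -14 278/13]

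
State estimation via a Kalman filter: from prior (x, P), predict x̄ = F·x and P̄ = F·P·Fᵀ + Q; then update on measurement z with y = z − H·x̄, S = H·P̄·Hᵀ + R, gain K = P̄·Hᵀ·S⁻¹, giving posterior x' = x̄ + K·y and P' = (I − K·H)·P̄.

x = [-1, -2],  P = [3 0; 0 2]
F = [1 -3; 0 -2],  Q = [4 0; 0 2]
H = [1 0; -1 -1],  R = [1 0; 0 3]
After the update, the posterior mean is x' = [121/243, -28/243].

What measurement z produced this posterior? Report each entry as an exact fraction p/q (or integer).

z = [1, 1]

x̄ = F·x = [5, 4]
P̄ = F·P·Fᵀ + Q = [25 12; 12 10]
S = H·P̄·Hᵀ + R = [26 -37; -37 62]
K = P̄·Hᵀ·S⁻¹ = [181/243 -37/243; -70/243 -128/243]
x' − x̄ = [-1094/243, -1000/243] = K·y
y = (KᵀK)⁻¹·Kᵀ·(x' − x̄) = [-4, 10]
z = y + H·x̄ = [-4, 10] + [5, -9] = [1, 1]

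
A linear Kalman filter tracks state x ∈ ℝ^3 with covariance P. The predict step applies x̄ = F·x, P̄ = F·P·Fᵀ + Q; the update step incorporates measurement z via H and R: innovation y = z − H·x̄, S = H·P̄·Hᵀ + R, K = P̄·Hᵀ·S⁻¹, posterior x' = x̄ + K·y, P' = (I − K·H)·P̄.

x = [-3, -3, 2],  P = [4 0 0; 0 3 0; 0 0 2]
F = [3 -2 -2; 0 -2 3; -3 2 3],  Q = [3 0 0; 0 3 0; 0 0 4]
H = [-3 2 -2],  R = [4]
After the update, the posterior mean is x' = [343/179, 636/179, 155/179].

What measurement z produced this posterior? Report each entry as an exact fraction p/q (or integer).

x̄ = F·x = [-7, 12, 9]
P̄ = F·P·Fᵀ + Q = [59 0 -60; 0 33 6; -60 6 70]
S = H·P̄·Hᵀ + R = [179]
K = P̄·Hᵀ·S⁻¹ = [-57/179; 54/179; 52/179]
x' − x̄ = [1596/179, -1512/179, -1456/179] = K·y
y = (KᵀK)⁻¹·Kᵀ·(x' − x̄) = [-28]
z = y + H·x̄ = [-28] + [27] = [-1]

z = [-1]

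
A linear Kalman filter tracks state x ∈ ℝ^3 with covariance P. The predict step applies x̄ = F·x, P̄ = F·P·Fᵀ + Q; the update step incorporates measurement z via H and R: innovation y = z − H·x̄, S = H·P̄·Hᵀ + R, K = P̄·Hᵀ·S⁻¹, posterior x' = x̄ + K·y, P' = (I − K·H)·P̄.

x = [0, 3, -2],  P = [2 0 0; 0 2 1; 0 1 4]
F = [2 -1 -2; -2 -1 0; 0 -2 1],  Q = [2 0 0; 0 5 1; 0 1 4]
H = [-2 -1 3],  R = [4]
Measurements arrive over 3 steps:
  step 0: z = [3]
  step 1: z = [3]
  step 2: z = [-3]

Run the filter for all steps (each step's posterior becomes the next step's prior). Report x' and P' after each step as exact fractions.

step 0: x̄ = F·x = [1, -3, -8]
step 0: P̄ = F·P·Fᵀ + Q = [32 -4 -1; -4 15 4; -1 4 12]
step 0: y = z − H·x̄ = [26]
step 0: S = H·P̄·Hᵀ + R = [227]
step 0: K = P̄·Hᵀ·S⁻¹ = [-63/227; 5/227; 34/227]
step 0: x' = x̄ + K·y = [-1411/227, -551/227, -932/227]
step 0: P' = (I − K·H)·P̄ = [3295/227 -593/227 1915/227; -593/227 3380/227 738/227; 1915/227 738/227 1568/227]
step 1: x̄ = F·x = [-407/227, 3373/227, 170/227]
step 1: P̄ = F·P·Fᵀ + Q = [13290/227 -664/227 12040/227; -664/227 15323/227 47/227; 12040/227 47/227 13044/227]
step 1: y = z − H·x̄ = [2730/227]
step 1: S = H·P̄·Hᵀ + R = [39369/227]
step 1: K = P̄·Hᵀ·S⁻¹ = [10204/39369; -4618/13123; 15005/39369]
step 1: x' = x̄ + K·y = [17377/13123, 139457/13123, 69980/13123]
step 1: P' = (I − K·H)·P̄ = [1846222/39369 169200/13123 1413620/39369; 169200/13123 603991/13123 307973/13123; 1413620/39369 307973/13123 1270393/39369]
step 2: x̄ = F·x = [-244663/13123, -174211/13123, -18994/1193]
step 2: P̄ = F·P·Fᵀ + Q = [4713487/39369 1929403/39369 422887/3579; 1929403/39369 11424106/39369 176596/3579; 422887/3579 176596/3579 452735/3579]
step 2: y = z − H·x̄ = [-76104/13123]
step 2: S = H·P̄·Hᵀ + R = [5165829/13123]
step 2: K = P̄·Hᵀ·S⁻¹ = [288766/1721943; -3151748/5165829; 410465/1721943]
step 2: x' = x̄ + K·y = [-3753139/191327, -5588861/573981, -3310646/191327]
step 2: P' = (I − K·H)·P̄ = [62366191/573981 153742157/1721943 58788263/573981; 153742157/1721943 742066898/5165829 183545872/1721943; 58788263/573981 183545872/1721943 59768590/573981]

step 0: x' = [-1411/227, -551/227, -932/227], P' = [3295/227 -593/227 1915/227; -593/227 3380/227 738/227; 1915/227 738/227 1568/227]
step 1: x' = [17377/13123, 139457/13123, 69980/13123], P' = [1846222/39369 169200/13123 1413620/39369; 169200/13123 603991/13123 307973/13123; 1413620/39369 307973/13123 1270393/39369]
step 2: x' = [-3753139/191327, -5588861/573981, -3310646/191327], P' = [62366191/573981 153742157/1721943 58788263/573981; 153742157/1721943 742066898/5165829 183545872/1721943; 58788263/573981 183545872/1721943 59768590/573981]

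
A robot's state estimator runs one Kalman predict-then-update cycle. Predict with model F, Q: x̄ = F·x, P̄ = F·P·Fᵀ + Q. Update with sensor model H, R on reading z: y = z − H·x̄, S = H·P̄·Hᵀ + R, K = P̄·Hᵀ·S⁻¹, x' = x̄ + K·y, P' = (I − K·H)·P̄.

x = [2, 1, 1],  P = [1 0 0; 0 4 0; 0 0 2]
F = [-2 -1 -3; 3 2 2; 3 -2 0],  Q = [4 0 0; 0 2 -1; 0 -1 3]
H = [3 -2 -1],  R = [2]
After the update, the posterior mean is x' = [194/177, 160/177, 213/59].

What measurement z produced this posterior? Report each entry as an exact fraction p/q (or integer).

z = [-2]

x̄ = F·x = [-8, 10, 4]
P̄ = F·P·Fᵀ + Q = [30 -26 2; -26 35 -8; 2 -8 28]
S = H·P̄·Hᵀ + R = [708]
K = P̄·Hᵀ·S⁻¹ = [35/177; -35/177; -1/118]
x' − x̄ = [1610/177, -1610/177, -23/59] = K·y
y = (KᵀK)⁻¹·Kᵀ·(x' − x̄) = [46]
z = y + H·x̄ = [46] + [-48] = [-2]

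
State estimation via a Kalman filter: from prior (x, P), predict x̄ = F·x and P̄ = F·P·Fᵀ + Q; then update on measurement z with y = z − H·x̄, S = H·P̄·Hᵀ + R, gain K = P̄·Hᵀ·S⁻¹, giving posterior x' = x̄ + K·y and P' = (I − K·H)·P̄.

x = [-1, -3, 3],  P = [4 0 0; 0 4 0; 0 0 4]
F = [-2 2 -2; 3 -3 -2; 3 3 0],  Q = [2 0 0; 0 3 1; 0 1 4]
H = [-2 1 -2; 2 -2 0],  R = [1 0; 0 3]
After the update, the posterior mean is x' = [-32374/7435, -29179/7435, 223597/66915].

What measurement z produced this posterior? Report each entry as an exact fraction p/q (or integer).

z = [-2, -1]

x̄ = F·x = [-10, 0, -12]
P̄ = F·P·Fᵀ + Q = [50 -32 0; -32 91 1; 0 1 76]
S = H·P̄·Hᵀ + R = [720 -570; -570 823]
K = P̄·Hᵀ·S⁻¹ = [-421/7435 238/1487; -1589/29740 -999/2974; -125413/267660 -2917/8922]
x' − x̄ = [41976/7435, -29179/7435, 1026577/66915] = K·y
y = (KᵀK)⁻¹·Kᵀ·(x' − x̄) = [-46, 19]
z = y + H·x̄ = [-46, 19] + [44, -20] = [-2, -1]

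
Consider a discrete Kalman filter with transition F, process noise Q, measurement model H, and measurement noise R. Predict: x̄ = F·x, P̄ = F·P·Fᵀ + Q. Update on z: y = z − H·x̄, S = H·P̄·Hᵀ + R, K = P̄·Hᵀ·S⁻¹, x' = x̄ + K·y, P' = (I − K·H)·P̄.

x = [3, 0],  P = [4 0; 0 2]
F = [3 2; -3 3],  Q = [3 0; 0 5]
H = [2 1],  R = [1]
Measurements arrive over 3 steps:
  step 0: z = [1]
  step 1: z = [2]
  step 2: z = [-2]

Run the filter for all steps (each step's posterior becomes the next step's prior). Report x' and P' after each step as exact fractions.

step 0: x' = [101/19, -182/19], P' = [561/38 -2209/76; -2209/76 8847/152]
step 1: x' = [164693/90293, -454472/270879], P' = [350166/90293 -691772/90293; -691772/90293 4369999/270879]
step 2: x' = [368368571/141296983, -1020488417/141296983], P' = [511162071/141296983 -1006097932/141296983; -1006097932/141296983 2120769548/141296983]

step 0: x̄ = F·x = [9, -9]
step 0: P̄ = F·P·Fᵀ + Q = [47 -24; -24 59]
step 0: y = z − H·x̄ = [-8]
step 0: S = H·P̄·Hᵀ + R = [152]
step 0: K = P̄·Hᵀ·S⁻¹ = [35/76; 11/152]
step 0: x' = x̄ + K·y = [101/19, -182/19]
step 0: P' = (I − K·H)·P̄ = [561/38 -2209/76; -2209/76 8847/152]
step 1: x̄ = F·x = [-61/19, -849/19]
step 1: P̄ = F·P·Fᵀ + Q = [378/19 2454/19; 2454/19 180103/152]
step 1: y = z − H·x̄ = [1009/19]
step 1: S = H·P̄·Hᵀ + R = [270879/152]
step 1: K = P̄·Hᵀ·S⁻¹ = [8560/90293; 219367/270879]
step 1: x' = x̄ + K·y = [164693/90293, -454472/270879]
step 1: P' = (I − K·H)·P̄ = [350166/90293 -691772/90293; -691772/90293 4369999/270879]
step 2: x̄ = F·x = [81899/38697, -948551/90293]
step 2: P̄ = F·P·Fᵀ + Q = [406189/38697 501884/12899; 501884/12899 29164852/90293]
step 2: y = z − H·x̄ = [1157309/270879]
step 2: S = H·P̄·Hᵀ + R = [141296983/270879]
step 2: K = P̄·Hᵀ·S⁻¹ = [16226210/141296983; 108573684/141296983]
step 2: x' = x̄ + K·y = [368368571/141296983, -1020488417/141296983]
step 2: P' = (I − K·H)·P̄ = [511162071/141296983 -1006097932/141296983; -1006097932/141296983 2120769548/141296983]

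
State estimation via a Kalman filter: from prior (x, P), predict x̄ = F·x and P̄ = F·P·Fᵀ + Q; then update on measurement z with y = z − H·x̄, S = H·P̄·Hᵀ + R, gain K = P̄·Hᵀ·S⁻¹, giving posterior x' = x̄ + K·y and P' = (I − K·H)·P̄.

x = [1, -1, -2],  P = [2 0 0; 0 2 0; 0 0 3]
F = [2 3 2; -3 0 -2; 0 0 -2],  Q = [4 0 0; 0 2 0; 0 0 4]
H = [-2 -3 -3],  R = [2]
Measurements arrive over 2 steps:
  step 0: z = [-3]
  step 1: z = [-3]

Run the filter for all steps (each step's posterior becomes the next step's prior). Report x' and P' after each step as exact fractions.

step 0: x' = [-941/193, 109/193, 712/193], P' = [7818/193 -3624/193 -1596/193; -3624/193 2648/193 -204/193; -1596/193 -204/193 1288/193]
step 1: x' = [-156059/248225, 2161087/248225, -1809128/248225], P' = [2917964/248225 -4974652/248225 3031088/248225; -4974652/248225 12774436/248225 -9407184/248225; 3031088/248225 -9407184/248225 7389596/248225]

step 0: x̄ = F·x = [-5, 1, 4]
step 0: P̄ = F·P·Fᵀ + Q = [42 -24 -12; -24 32 12; -12 12 16]
step 0: y = z − H·x̄ = [2]
step 0: S = H·P̄·Hᵀ + R = [386]
step 0: K = P̄·Hᵀ·S⁻¹ = [12/193; -42/193; -30/193]
step 0: x' = x̄ + K·y = [-941/193, 109/193, 712/193]
step 0: P' = (I − K·H)·P̄ = [7818/193 -3624/193 -1596/193; -3624/193 2648/193 -204/193; -1596/193 -204/193 1288/193]
step 1: x̄ = F·x = [-131/193, 1399/193, -1424/193]
step 1: P̄ = F·P·Fᵀ + Q = [2324/193 -2260/193 2456/193; -2260/193 56748/193 -4424/193; 2456/193 -4424/193 5924/193]
step 1: y = z − H·x̄ = [-916/193]
step 1: S = H·P̄·Hᵀ + R = [496450/193]
step 1: K = P̄·Hᵀ·S⁻¹ = [-2618/248225; -76226/248225; -4706/248225]
step 1: x' = x̄ + K·y = [-156059/248225, 2161087/248225, -1809128/248225]
step 1: P' = (I − K·H)·P̄ = [2917964/248225 -4974652/248225 3031088/248225; -4974652/248225 12774436/248225 -9407184/248225; 3031088/248225 -9407184/248225 7389596/248225]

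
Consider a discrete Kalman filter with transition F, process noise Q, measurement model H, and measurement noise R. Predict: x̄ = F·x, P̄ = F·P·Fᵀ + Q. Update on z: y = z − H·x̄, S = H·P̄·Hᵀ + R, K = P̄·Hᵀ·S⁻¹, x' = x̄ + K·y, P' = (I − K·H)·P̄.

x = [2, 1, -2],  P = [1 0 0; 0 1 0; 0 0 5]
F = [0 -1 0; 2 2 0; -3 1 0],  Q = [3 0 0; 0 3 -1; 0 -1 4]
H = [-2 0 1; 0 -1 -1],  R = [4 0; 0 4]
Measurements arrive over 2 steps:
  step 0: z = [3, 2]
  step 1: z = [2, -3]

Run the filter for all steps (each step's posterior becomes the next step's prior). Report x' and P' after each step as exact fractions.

step 0: x' = [-188/71, 1599/497, -1777/497], P' = [131/71 -178/71 190/71; -178/71 3900/497 -2928/497; 190/71 -2928/497 3336/497]
step 1: x' = [434341/688325, -951737/688325, 109264/27533], P' = [1249993/688325 -1693326/688325 70922/27533; -1693326/688325 5421732/688325 -154720/27533; 70922/27533 -154720/27533 178472/27533]

step 0: x̄ = F·x = [-1, 6, -5]
step 0: P̄ = F·P·Fᵀ + Q = [4 -2 -1; -2 11 -5; -1 -5 14]
step 0: y = z − H·x̄ = [6, 3]
step 0: S = H·P̄·Hᵀ + R = [38 -15; -15 19]
step 0: K = P̄·Hᵀ·S⁻¹ = [-18/71 -3/71; -109/497 -243/497; 169/497 -102/497]
step 0: x' = x̄ + K·y = [-188/71, 1599/497, -1777/497]
step 0: P' = (I − K·H)·P̄ = [131/71 -178/71 190/71; -178/71 3900/497 -2928/497; 190/71 -2928/497 3336/497]
step 1: x̄ = F·x = [-1599/497, 566/497, 5547/497]
step 1: P̄ = F·P·Fᵀ + Q = [5391/497 -5308/497 -7638/497; -5308/497 10791/497 6785/497; -7638/497 6785/497 21617/497]
step 1: y = z − H·x̄ = [-7751/497, 4622/497]
step 1: S = H·P̄·Hᵀ + R = [75721/497 -54294/497; -54294/497 47966/497]
step 1: K = P̄·Hᵀ·S⁻¹ = [-181734/688325 -19931/688325; -120337/688325 -388433/688325; 9157/27533 -5938/27533]
step 1: x' = x̄ + K·y = [434341/688325, -951737/688325, 109264/27533]
step 1: P' = (I − K·H)·P̄ = [1249993/688325 -1693326/688325 70922/27533; -1693326/688325 5421732/688325 -154720/27533; 70922/27533 -154720/27533 178472/27533]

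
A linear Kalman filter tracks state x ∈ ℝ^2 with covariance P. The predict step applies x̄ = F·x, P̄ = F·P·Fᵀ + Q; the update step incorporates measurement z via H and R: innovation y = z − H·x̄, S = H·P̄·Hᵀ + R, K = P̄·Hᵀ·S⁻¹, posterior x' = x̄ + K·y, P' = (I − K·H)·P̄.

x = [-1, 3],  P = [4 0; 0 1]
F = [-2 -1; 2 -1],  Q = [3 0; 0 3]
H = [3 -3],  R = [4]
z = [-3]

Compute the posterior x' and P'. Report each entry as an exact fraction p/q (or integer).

x̄ = F·x = [-1, -5]
P̄ = F·P·Fᵀ + Q = [20 -15; -15 20]
y = z − H·x̄ = [-15]
S = H·P̄·Hᵀ + R = [634]
K = P̄·Hᵀ·S⁻¹ = [105/634; -105/634]
x' = x̄ + K·y = [-2209/634, -1595/634]
P' = (I − K·H)·P̄ = [1655/634 1515/634; 1515/634 1655/634]

x' = [-2209/634, -1595/634]
P' = [1655/634 1515/634; 1515/634 1655/634]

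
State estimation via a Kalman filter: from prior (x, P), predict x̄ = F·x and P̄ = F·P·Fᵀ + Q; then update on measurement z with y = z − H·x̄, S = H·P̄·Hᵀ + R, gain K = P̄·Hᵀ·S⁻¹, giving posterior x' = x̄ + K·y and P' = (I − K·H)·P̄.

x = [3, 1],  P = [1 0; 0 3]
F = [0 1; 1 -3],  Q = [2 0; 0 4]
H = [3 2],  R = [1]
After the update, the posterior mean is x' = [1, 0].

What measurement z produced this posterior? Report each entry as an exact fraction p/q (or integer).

z = [3]

x̄ = F·x = [1, 0]
P̄ = F·P·Fᵀ + Q = [5 -9; -9 32]
S = H·P̄·Hᵀ + R = [66]
K = P̄·Hᵀ·S⁻¹ = [-1/22; 37/66]
x' − x̄ = [0, 0] = K·y
y = (KᵀK)⁻¹·Kᵀ·(x' − x̄) = [0]
z = y + H·x̄ = [0] + [3] = [3]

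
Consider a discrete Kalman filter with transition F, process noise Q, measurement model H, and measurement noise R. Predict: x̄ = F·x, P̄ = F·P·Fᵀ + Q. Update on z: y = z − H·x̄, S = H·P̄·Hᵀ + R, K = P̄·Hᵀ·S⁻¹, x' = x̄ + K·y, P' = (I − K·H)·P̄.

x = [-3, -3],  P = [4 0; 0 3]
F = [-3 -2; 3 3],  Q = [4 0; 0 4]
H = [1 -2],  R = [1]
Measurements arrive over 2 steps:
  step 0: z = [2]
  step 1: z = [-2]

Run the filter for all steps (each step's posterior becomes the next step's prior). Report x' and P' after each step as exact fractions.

step 0: x̄ = F·x = [15, -18]
step 0: P̄ = F·P·Fᵀ + Q = [52 -54; -54 67]
step 0: y = z − H·x̄ = [-49]
step 0: S = H·P̄·Hᵀ + R = [537]
step 0: K = P̄·Hᵀ·S⁻¹ = [160/537; -188/537]
step 0: x' = x̄ + K·y = [215/537, -454/537]
step 0: P' = (I − K·H)·P̄ = [2324/537 1082/537; 1082/537 635/537]
step 1: x̄ = F·x = [263/537, -239/179]
step 1: P̄ = F·P·Fᵀ + Q = [38588/537 -13652/179; -13652/179 16085/179]
step 1: y = z − H·x̄ = [-2771/537]
step 1: S = H·P̄·Hᵀ + R = [395969/537]
step 1: K = P̄·Hᵀ·S⁻¹ = [120500/395969; -19638/56567]
step 1: x' = x̄ + K·y = [-427869/395969, 25807/56567]
step 1: P' = (I − K·H)·P̄ = [1414156/395969 92404/56567; 92404/56567 8003/8081]

step 0: x' = [215/537, -454/537], P' = [2324/537 1082/537; 1082/537 635/537]
step 1: x' = [-427869/395969, 25807/56567], P' = [1414156/395969 92404/56567; 92404/56567 8003/8081]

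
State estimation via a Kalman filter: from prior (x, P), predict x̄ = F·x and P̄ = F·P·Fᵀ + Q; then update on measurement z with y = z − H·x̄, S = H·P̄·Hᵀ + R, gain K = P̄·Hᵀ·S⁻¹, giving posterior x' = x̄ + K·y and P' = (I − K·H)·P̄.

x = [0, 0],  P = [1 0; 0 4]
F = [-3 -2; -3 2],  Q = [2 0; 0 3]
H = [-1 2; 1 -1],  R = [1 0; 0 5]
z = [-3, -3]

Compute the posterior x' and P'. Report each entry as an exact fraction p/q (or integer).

x' = [-2925/808, -2541/808]
P' = [7491/808 3871/808; 3871/808 2191/808]

x̄ = F·x = [0, 0]
P̄ = F·P·Fᵀ + Q = [27 -7; -7 28]
y = z − H·x̄ = [-3, -3]
S = H·P̄·Hᵀ + R = [168 -104; -104 74]
K = P̄·Hᵀ·S⁻¹ = [251/808 181/202; 511/808 42/101]
x' = x̄ + K·y = [-2925/808, -2541/808]
P' = (I − K·H)·P̄ = [7491/808 3871/808; 3871/808 2191/808]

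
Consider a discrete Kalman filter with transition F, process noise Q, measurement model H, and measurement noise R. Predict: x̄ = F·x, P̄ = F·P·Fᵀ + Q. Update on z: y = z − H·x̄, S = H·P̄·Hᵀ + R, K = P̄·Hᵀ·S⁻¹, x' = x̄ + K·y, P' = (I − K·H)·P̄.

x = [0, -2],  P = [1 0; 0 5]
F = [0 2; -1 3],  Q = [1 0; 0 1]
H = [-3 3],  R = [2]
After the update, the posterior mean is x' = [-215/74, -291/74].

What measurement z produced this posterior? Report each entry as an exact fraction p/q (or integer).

z = [-3]

x̄ = F·x = [-4, -6]
P̄ = F·P·Fᵀ + Q = [21 30; 30 47]
S = H·P̄·Hᵀ + R = [74]
K = P̄·Hᵀ·S⁻¹ = [27/74; 51/74]
x' − x̄ = [81/74, 153/74] = K·y
y = (KᵀK)⁻¹·Kᵀ·(x' − x̄) = [3]
z = y + H·x̄ = [3] + [-6] = [-3]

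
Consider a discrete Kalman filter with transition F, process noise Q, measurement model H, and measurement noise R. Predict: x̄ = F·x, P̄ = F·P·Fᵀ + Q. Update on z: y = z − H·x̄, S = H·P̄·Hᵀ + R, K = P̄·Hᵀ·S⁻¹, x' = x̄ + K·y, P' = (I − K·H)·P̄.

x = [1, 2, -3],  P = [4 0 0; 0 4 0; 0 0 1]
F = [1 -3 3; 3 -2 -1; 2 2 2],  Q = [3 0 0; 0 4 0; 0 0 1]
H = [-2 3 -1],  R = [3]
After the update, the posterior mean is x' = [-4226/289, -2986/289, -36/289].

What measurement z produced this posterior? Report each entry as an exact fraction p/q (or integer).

z = [-2]

x̄ = F·x = [-14, 2, 0]
P̄ = F·P·Fᵀ + Q = [52 33 -10; 33 57 6; -10 6 37]
S = H·P̄·Hᵀ + R = [289]
K = P̄·Hᵀ·S⁻¹ = [5/289; 99/289; 1/289]
x' − x̄ = [-180/289, -3564/289, -36/289] = K·y
y = (KᵀK)⁻¹·Kᵀ·(x' − x̄) = [-36]
z = y + H·x̄ = [-36] + [34] = [-2]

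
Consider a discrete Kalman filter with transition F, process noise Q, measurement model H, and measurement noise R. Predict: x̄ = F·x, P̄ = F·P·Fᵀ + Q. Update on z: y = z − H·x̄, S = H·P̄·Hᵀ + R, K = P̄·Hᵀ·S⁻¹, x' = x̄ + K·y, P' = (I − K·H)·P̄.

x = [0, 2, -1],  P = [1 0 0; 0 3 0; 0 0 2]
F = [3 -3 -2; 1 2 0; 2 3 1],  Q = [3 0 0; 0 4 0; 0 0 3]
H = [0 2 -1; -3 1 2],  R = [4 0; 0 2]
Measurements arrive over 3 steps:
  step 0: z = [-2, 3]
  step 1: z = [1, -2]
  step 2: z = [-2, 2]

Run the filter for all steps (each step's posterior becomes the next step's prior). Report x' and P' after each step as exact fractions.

step 0: x̄ = F·x = [-4, 4, 5]
step 0: P̄ = F·P·Fᵀ + Q = [47 -15 -25; -15 17 20; -25 20 36]
step 0: y = z − H·x̄ = [-5, -23]
step 0: S = H·P̄·Hᵀ + R = [28 37; 37 1056]
step 0: K = P̄·Hᵀ·S⁻¹ = [2342/28199 -5583/28199; 11010/28199 2338/28199; -1955/28199 4528/28199]
step 0: x' = x̄ + K·y = [3903/28199, 3972/28199, 46626/28199]
step 0: P' = (I − K·H)·P̄ = [186965/28199 113693/28199 218018/28199; 113693/28199 86767/28199 129494/28199; 218018/28199 129494/28199 266808/28199]
step 1: x̄ = F·x = [-93459/28199, 11847/28199, 66348/28199]
step 1: P̄ = F·P·Fᵀ + Q = [506655/28199 -572640/28199 -1235114/28199; -572640/28199 1101601/28199 2167389/28199; -1235114/28199 2167389/28199 4893520/28199]
step 1: y = z − H·x̄ = [70853/28199, -481318/28199]
step 1: S = H·P̄·Hᵀ + R = [743164/28199 -1351173/28199; -1351173/28199 52218738/28199]
step 1: K = P̄·Hᵀ·S⁻¹ = [-17425661/437148099 -115945670/1311444297; 136373693/437148099 190262315/1311444297; -94775729/437148099 385929322/1311444297]
step 1: x' = x̄ + K·y = [-2498794838/1311444297, -1668588976/1311444297, -4216052249/1311444297]
step 1: P' = (I − K·H)·P̄ = [4968450353/1311444297 2851048771/1311444297 5911205474/1311444297; 2851048771/1311444297 2441327915/1311444297 3246171514/1311444297; 5911205474/1311444297 3246171514/1311444297 7629651776/1311444297]
step 2: x̄ = F·x = [5941486912/1311444297, -5835972790/1311444297, -1579934317/145716033]
step 2: P̄ = F·P·Fᵀ + Q = [17841659009/1311444297 -15996567122/1311444297 -3777128384/145716033; -15996567122/1311444297 31383734285/1311444297 6327306455/145716033; -3777128384/145716033 6327306455/145716033 4842376798/48572011]
step 2: y = z − H·x̄ = [-5170351867/1311444297, 54722139826/1311444297]
step 2: S = H·P̄·Hᵀ + R = [33741855494/1311444297 -33886667873/1311444297; -33886667873/1311444297 1449250548728/1311444297]
step 2: K = P̄·Hᵀ·S⁻¹ = [-1341856228461/36411837269399 -3486255365714/36411837269399; 11427265625569/36411837269399 5122898823657/36411837269399; -7760303823349/36411837269399 10381344318806/36411837269399]
step 2: x' = x̄ + K·y = [24784102471363/36411837269399, 6675472273317/36411837269399, 68975918947936/36411837269399]
step 2: P' = (I − K·H)·P̄ = [131868503739777/36411837269399 75579630132043/36411837269399 156526685177930/36411837269399; 75579630132043/36411837269399 65680562609599/36411837269399 85652062716922/36411837269399; 156526685177930/36411837269399 85652062716922/36411837269399 202345340727240/36411837269399]

step 0: x' = [3903/28199, 3972/28199, 46626/28199], P' = [186965/28199 113693/28199 218018/28199; 113693/28199 86767/28199 129494/28199; 218018/28199 129494/28199 266808/28199]
step 1: x' = [-2498794838/1311444297, -1668588976/1311444297, -4216052249/1311444297], P' = [4968450353/1311444297 2851048771/1311444297 5911205474/1311444297; 2851048771/1311444297 2441327915/1311444297 3246171514/1311444297; 5911205474/1311444297 3246171514/1311444297 7629651776/1311444297]
step 2: x' = [24784102471363/36411837269399, 6675472273317/36411837269399, 68975918947936/36411837269399], P' = [131868503739777/36411837269399 75579630132043/36411837269399 156526685177930/36411837269399; 75579630132043/36411837269399 65680562609599/36411837269399 85652062716922/36411837269399; 156526685177930/36411837269399 85652062716922/36411837269399 202345340727240/36411837269399]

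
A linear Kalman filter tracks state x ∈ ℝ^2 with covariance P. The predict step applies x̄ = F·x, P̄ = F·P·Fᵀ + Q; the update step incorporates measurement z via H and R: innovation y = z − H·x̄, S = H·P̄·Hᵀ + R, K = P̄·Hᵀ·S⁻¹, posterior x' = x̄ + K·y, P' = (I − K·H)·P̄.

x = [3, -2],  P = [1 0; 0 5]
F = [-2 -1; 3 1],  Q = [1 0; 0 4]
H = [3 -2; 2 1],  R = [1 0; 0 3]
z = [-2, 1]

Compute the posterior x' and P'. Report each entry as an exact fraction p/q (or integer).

x̄ = F·x = [-4, 7]
P̄ = F·P·Fᵀ + Q = [10 -11; -11 18]
y = z − H·x̄ = [24, 2]
S = H·P̄·Hᵀ + R = [295 35; 35 17]
K = P̄·Hᵀ·S⁻¹ = [569/3790 167/758; -1033/3790 247/758]
x' = x̄ + K·y = [83/1895, 2104/1895]
P' = (I − K·H)·P̄ = [797/3790 911/3790; 911/3790 1883/3790]

x' = [83/1895, 2104/1895]
P' = [797/3790 911/3790; 911/3790 1883/3790]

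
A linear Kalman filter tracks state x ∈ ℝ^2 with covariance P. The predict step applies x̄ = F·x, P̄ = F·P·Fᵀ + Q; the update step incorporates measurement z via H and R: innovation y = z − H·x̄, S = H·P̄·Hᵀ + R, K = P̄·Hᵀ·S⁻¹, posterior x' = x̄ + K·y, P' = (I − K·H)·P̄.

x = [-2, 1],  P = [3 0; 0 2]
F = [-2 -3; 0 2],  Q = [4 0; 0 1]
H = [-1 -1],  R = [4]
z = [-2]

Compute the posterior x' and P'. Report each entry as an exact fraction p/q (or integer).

x' = [1/23, 49/23]
P' = [298/23 -210/23; -210/23 198/23]

x̄ = F·x = [1, 2]
P̄ = F·P·Fᵀ + Q = [34 -12; -12 9]
y = z − H·x̄ = [1]
S = H·P̄·Hᵀ + R = [23]
K = P̄·Hᵀ·S⁻¹ = [-22/23; 3/23]
x' = x̄ + K·y = [1/23, 49/23]
P' = (I − K·H)·P̄ = [298/23 -210/23; -210/23 198/23]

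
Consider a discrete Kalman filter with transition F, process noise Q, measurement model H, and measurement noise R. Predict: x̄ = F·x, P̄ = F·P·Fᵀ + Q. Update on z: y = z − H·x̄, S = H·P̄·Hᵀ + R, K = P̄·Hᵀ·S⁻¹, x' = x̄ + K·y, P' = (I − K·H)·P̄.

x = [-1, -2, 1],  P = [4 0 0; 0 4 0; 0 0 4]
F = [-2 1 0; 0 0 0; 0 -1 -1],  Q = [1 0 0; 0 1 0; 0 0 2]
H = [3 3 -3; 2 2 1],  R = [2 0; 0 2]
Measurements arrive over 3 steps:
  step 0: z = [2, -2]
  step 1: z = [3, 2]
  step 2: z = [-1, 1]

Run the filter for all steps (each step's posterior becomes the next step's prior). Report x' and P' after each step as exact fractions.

step 0: x̄ = F·x = [0, 0, 1]
step 0: P̄ = F·P·Fᵀ + Q = [21 0 -4; 0 1 0; -4 0 10]
step 0: y = z − H·x̄ = [5, -3]
step 0: S = H·P̄·Hᵀ + R = [362 114; 114 84]
step 0: K = P̄·Hᵀ·S⁻¹ = [164/1451 2603/8706; 2/1451 191/8706; -313/1451 1378/4353]
step 0: x' = x̄ + K·y = [-963/2902, -171/2902, -1492/1451]
step 0: P' = (I − K·H)·P̄ = [5056/4353 -4079/4353 649/4353; -4079/4353 4144/4353 61/4353; 649/4353 61/4353 1336/4353]
step 1: x̄ = F·x = [1755/2902, 0, 3155/2902]
step 1: P̄ = F·P·Fᵀ + Q = [45037/4353 0 -11065/4353; 0 1 0; -11065/4353 0 14308/4353]
step 1: y = z − H·x̄ = [6453/1451, -861/2902]
step 1: S = H·P̄·Hᵀ + R = [260386/1451 95537/1451; 95537/1451 176314/4353]
step 1: K = P̄·Hᵀ·S⁻¹ = [1614945/12768947 3096752/12768947; -44280/12768947 702483/12768947; -2568108/12768947 3608161/12768947]
step 1: x' = x̄ + K·y = [27970833/25537894, -810693/25537894, 1390558/12768947]
step 1: P' = (I − K·H)·P̄ = [13461717/12768947 -11038339/12768947 1346748/12768947; -11038339/12768947 11496821/12768947 488002/12768947; 1346748/12768947 488002/12768947 3546822/12768947]
step 2: x̄ = F·x = [-56752359/25537894, 0, -1970423/25537894]
step 2: P̄ = F·P·Fᵀ + Q = [122265992/12768947 0 -31368005/12768947; 0 1 0; -31368005/12768947 0 41557541/12768947]
step 2: y = z − H·x̄ = [69403957/12768947, 141013035/25537894]
step 2: S = H·P̄·Hᵀ + R = [2179494304/12768947 779641026/12768947; 779641026/12768947 481763171/12768947]
step 2: K = P̄·Hᵀ·S⁻¹ = [4374222981/34627754164 4121388275/17313877082; -113992539/34627754164 1010032765/17313877082; -1740294708/8656938541 2435770349/8656938541]
step 2: x' = x̄ + K·y = [-1915692717/8656938541, 2633659854/8656938541, 3322547290/8656938541]
step 2: P' = (I − K·H)·P̄ = [36075455961/34627754164 -29608222043/34627754164 887771316/8656938541; -29608222043/34627754164 30929600721/34627754164 349343426/8656938541; 887771316/8656938541 349343426/8656938541 2397311214/8656938541]

step 0: x' = [-963/2902, -171/2902, -1492/1451], P' = [5056/4353 -4079/4353 649/4353; -4079/4353 4144/4353 61/4353; 649/4353 61/4353 1336/4353]
step 1: x' = [27970833/25537894, -810693/25537894, 1390558/12768947], P' = [13461717/12768947 -11038339/12768947 1346748/12768947; -11038339/12768947 11496821/12768947 488002/12768947; 1346748/12768947 488002/12768947 3546822/12768947]
step 2: x' = [-1915692717/8656938541, 2633659854/8656938541, 3322547290/8656938541], P' = [36075455961/34627754164 -29608222043/34627754164 887771316/8656938541; -29608222043/34627754164 30929600721/34627754164 349343426/8656938541; 887771316/8656938541 349343426/8656938541 2397311214/8656938541]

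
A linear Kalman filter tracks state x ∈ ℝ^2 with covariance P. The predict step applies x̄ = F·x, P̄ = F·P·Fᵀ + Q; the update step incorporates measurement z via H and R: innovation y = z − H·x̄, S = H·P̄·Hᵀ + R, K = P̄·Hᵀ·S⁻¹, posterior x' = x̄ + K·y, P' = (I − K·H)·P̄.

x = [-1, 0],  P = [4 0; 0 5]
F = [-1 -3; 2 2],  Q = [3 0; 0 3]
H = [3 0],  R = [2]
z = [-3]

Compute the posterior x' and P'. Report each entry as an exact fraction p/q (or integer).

x' = [-233/235, -128/235]
P' = [52/235 -38/235; -38/235 2667/235]

x̄ = F·x = [1, -2]
P̄ = F·P·Fᵀ + Q = [52 -38; -38 39]
y = z − H·x̄ = [-6]
S = H·P̄·Hᵀ + R = [470]
K = P̄·Hᵀ·S⁻¹ = [78/235; -57/235]
x' = x̄ + K·y = [-233/235, -128/235]
P' = (I − K·H)·P̄ = [52/235 -38/235; -38/235 2667/235]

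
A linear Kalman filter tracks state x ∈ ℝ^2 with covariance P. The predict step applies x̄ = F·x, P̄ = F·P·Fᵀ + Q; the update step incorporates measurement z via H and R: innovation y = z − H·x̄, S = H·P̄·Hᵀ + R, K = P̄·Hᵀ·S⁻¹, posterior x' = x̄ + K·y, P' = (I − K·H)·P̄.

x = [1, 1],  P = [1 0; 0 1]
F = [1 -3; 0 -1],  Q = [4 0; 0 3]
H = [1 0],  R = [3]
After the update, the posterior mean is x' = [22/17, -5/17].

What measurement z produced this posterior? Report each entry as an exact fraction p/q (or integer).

x̄ = F·x = [-2, -1]
P̄ = F·P·Fᵀ + Q = [14 3; 3 4]
S = H·P̄·Hᵀ + R = [17]
K = P̄·Hᵀ·S⁻¹ = [14/17; 3/17]
x' − x̄ = [56/17, 12/17] = K·y
y = (KᵀK)⁻¹·Kᵀ·(x' − x̄) = [4]
z = y + H·x̄ = [4] + [-2] = [2]

z = [2]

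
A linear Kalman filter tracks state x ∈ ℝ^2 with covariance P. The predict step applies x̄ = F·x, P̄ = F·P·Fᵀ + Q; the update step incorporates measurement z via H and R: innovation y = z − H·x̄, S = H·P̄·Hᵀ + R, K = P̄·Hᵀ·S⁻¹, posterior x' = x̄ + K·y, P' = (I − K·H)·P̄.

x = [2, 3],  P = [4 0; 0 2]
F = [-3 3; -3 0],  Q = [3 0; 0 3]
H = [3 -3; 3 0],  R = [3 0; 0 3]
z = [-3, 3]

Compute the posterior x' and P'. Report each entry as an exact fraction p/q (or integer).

x' = [8103/8587, 15096/8587]
P' = [2838/8587 2817/8587; 2817/8587 5601/8587]

x̄ = F·x = [3, -6]
P̄ = F·P·Fᵀ + Q = [57 36; 36 39]
y = z − H·x̄ = [-30, -6]
S = H·P̄·Hᵀ + R = [219 189; 189 516]
K = P̄·Hᵀ·S⁻¹ = [21/8587 2838/8587; -2784/8587 2817/8587]
x' = x̄ + K·y = [8103/8587, 15096/8587]
P' = (I − K·H)·P̄ = [2838/8587 2817/8587; 2817/8587 5601/8587]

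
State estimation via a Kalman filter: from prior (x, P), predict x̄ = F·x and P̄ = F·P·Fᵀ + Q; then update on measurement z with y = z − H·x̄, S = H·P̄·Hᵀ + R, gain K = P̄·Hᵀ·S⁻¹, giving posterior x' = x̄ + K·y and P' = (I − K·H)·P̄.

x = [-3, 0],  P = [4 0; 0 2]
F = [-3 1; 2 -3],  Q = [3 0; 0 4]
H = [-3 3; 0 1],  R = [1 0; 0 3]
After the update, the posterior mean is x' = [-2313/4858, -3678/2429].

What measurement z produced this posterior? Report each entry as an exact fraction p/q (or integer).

x̄ = F·x = [9, -6]
P̄ = F·P·Fᵀ + Q = [41 -30; -30 38]
S = H·P̄·Hᵀ + R = [1252 204; 204 41]
K = P̄·Hᵀ·S⁻¹ = [-2613/9716 1473/2429; 153/2429 1490/2429]
x' − x̄ = [-46035/4858, 10896/2429] = K·y
y = (KᵀK)⁻¹·Kᵀ·(x' − x̄) = [42, 3]
z = y + H·x̄ = [42, 3] + [-45, -6] = [-3, -3]

z = [-3, -3]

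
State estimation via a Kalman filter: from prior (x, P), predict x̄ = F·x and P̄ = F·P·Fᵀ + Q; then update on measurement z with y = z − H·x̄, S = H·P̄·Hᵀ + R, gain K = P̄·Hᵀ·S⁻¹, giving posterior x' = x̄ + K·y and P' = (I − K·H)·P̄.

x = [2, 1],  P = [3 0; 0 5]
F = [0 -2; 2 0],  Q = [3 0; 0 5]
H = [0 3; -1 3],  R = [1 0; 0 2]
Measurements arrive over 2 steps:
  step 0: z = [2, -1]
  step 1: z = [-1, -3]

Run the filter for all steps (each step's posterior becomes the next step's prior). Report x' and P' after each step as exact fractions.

step 0: x' = [9934/4003, 2497/4003], P' = [10603/4003 1173/4003; 1173/4003 425/4003]
step 1: x' = [2563319/3610033, -1637218/3610033], P' = [5651329/3610033 615495/3610033; 615495/3610033 333147/3610033]

step 0: x̄ = F·x = [-2, 4]
step 0: P̄ = F·P·Fᵀ + Q = [23 0; 0 17]
step 0: y = z − H·x̄ = [-10, -15]
step 0: S = H·P̄·Hᵀ + R = [154 153; 153 178]
step 0: K = P̄·Hᵀ·S⁻¹ = [3519/4003 -3542/4003; 1275/4003 51/4003]
step 0: x' = x̄ + K·y = [9934/4003, 2497/4003]
step 0: P' = (I − K·H)·P̄ = [10603/4003 1173/4003; 1173/4003 425/4003]
step 1: x̄ = F·x = [-4994/4003, 19868/4003]
step 1: P̄ = F·P·Fᵀ + Q = [13709/4003 -4692/4003; -4692/4003 62427/4003]
step 1: y = z − H·x̄ = [-63607/4003, -76607/4003]
step 1: S = H·P̄·Hᵀ + R = [565846/4003 575919/4003; 575919/4003 611710/4003]
step 1: K = P̄·Hᵀ·S⁻¹ = [1846485/3610033 -1902422/3610033; 999441/3610033 191973/3610033]
step 1: x' = x̄ + K·y = [2563319/3610033, -1637218/3610033]
step 1: P' = (I − K·H)·P̄ = [5651329/3610033 615495/3610033; 615495/3610033 333147/3610033]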